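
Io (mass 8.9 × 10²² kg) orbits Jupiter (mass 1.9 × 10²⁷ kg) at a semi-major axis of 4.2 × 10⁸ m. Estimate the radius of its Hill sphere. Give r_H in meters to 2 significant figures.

r_H ≈ a (m/3M)^(1/3)
    = (4.2 × 10⁸) × (8.9 × 10²² / (3 × 1.9 × 10²⁷))^(1/3)
    = 1.0 × 10⁷ m

1.0 × 10⁷ m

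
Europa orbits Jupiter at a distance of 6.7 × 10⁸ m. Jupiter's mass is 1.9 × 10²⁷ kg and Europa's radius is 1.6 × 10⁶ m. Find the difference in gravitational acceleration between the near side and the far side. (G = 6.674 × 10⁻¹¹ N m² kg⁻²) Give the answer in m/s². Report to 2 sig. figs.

2.7 × 10⁻³ m/s²

The field gradient is 2GM/d³; across the full diameter 2r the difference is 4GMr/d³.
Δg = 4GMr/d³
   = 4 × (6.674 × 10⁻¹¹) × (1.9 × 10²⁷) × (1.6 × 10⁶) / (6.7 × 10⁸)³
   = 2.7 × 10⁻³ m/s²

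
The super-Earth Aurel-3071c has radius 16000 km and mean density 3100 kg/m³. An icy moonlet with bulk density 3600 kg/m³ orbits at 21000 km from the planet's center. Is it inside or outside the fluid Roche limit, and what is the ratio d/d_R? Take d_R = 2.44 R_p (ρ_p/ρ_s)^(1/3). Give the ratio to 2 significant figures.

inside; d/d_R ≈ 0.57

d_R = 2.44 × (16000 km) × (3100/3600)^(1/3) = 37140 km
d/d_R = (21000) / (37140) = 0.57
Since d/d_R < 1, the body is inside the Roche limit.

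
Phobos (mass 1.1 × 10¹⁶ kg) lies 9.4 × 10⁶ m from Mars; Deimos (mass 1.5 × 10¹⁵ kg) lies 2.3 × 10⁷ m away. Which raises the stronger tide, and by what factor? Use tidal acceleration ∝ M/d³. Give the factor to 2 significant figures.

Phobos, by a factor of ≈ 110

The tide-raising term goes as M/d³ (the gradient of a 1/d² field).
Phobos: (1.1 × 10¹⁶) / (9.4 × 10⁶)³ = 1.324 × 10⁻⁵
Deimos: (1.5 × 10¹⁵) / (2.3 × 10⁷)³ = 1.233 × 10⁻⁷
Ratio (larger/smaller) = 110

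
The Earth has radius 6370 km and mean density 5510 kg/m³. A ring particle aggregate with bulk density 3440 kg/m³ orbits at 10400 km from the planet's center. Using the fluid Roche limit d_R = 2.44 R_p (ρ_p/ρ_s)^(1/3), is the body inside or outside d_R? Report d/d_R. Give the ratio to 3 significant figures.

inside; d/d_R ≈ 0.572

d_R = 2.44 × (6370 km) × (5510/3440)^(1/3) = 18190 km
d/d_R = (10400) / (18190) = 0.572
Since d/d_R < 1, the body is inside the Roche limit.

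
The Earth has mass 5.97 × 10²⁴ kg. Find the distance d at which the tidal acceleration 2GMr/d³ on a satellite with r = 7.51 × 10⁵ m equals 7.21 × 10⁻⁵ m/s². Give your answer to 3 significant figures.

2GMr/d³ = a_tidal  ⇒  d = (2GMr / a_tidal)^(1/3)
d = (2 × 6.674×10⁻¹¹ × (5.97 × 10²⁴) × (7.51 × 10⁵) / (7.21 × 10⁻⁵))^(1/3)
  = 2.02 × 10⁸ m

2.02 × 10⁸ m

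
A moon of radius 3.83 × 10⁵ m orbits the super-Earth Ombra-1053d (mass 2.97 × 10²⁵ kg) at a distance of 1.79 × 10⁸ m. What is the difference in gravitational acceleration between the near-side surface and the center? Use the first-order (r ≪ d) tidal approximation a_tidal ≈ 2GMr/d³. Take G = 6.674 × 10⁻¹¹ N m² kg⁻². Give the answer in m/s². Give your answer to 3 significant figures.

2.65 × 10⁻⁴ m/s²

Δa = 2GMr/d³
   = 2 × (6.674 × 10⁻¹¹) × (2.97 × 10²⁵) × (3.83 × 10⁵) / (1.79 × 10⁸)³
   = 2.65 × 10⁻⁴ m/s²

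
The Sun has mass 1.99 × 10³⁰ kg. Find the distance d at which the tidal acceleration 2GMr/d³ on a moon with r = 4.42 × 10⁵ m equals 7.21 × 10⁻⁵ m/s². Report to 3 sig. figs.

2GMr/d³ = a_tidal  ⇒  d = (2GMr / a_tidal)^(1/3)
d = (2 × 6.674×10⁻¹¹ × (1.99 × 10³⁰) × (4.42 × 10⁵) / (7.21 × 10⁻⁵))^(1/3)
  = 1.18 × 10¹⁰ m

1.18 × 10¹⁰ m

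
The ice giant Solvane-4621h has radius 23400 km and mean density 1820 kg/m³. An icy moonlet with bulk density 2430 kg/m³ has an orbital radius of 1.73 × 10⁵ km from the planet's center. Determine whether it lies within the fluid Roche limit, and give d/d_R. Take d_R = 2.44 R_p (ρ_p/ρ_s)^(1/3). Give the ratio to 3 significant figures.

outside; d/d_R ≈ 3.34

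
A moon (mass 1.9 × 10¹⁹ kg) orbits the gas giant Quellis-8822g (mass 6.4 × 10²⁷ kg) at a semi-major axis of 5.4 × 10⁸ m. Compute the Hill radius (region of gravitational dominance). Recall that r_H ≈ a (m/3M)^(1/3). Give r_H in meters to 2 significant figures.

r_H ≈ a (m/3M)^(1/3)
    = (5.4 × 10⁸) × (1.9 × 10¹⁹ / (3 × 6.4 × 10²⁷))^(1/3)
    = 5.4 × 10⁵ m

5.4 × 10⁵ m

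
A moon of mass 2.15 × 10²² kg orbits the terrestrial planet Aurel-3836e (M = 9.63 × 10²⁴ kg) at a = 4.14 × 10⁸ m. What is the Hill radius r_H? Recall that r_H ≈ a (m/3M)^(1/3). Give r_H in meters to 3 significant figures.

3.75 × 10⁷ m

r_H ≈ a (m/3M)^(1/3)
    = (4.14 × 10⁸) × (2.15 × 10²² / (3 × 9.63 × 10²⁴))^(1/3)
    = 3.75 × 10⁷ m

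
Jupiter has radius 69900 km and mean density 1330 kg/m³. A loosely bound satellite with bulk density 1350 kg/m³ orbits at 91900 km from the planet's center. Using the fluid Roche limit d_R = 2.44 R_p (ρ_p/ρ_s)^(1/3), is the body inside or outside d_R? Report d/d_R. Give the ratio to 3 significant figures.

inside; d/d_R ≈ 0.542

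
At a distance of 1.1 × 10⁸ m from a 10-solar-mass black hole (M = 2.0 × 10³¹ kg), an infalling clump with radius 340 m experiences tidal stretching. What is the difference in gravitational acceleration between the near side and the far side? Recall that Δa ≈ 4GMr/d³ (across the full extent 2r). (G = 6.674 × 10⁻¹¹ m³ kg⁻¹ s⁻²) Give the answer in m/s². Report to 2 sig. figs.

a_tidal = 4GMr/d³
        = 4 × (6.674 × 10⁻¹¹) × (2.0 × 10³¹) × (340) / (1.1 × 10⁸)³
        = 1.4 m/s²

1.4 m/s²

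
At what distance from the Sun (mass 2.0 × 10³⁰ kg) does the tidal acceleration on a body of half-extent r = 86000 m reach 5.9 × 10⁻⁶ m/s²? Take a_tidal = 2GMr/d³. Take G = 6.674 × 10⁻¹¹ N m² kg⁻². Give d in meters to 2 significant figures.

2GMr/d³ = a_tidal  ⇒  d = (2GMr / a_tidal)^(1/3)
d = (2 × 6.674×10⁻¹¹ × (2.0 × 10³⁰) × (86000) / (5.9 × 10⁻⁶))^(1/3)
  = 1.6 × 10¹⁰ m

1.6 × 10¹⁰ m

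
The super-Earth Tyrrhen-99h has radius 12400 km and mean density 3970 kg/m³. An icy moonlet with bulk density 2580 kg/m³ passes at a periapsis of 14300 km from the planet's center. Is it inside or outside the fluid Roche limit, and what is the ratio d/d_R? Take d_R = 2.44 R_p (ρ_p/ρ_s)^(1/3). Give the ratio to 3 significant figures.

d_R = 2.44 × (12400 km) × (3970/2580)^(1/3) = 34930 km
d/d_R = (14300) / (34930) = 0.409
Since d/d_R < 1, the body is inside the Roche limit.

inside; d/d_R ≈ 0.409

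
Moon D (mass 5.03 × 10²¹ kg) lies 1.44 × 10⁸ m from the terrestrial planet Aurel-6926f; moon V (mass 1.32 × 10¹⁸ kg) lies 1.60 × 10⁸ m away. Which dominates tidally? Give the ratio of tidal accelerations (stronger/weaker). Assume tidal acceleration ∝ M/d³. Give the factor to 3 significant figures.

Moon D, by a factor of ≈ 5230

Tidal stretch scales as M/d³; compute that for each body.
Moon D: (5.03 × 10²¹) / (1.44 × 10⁸)³ = 1.685 × 10⁻³
Moon V: (1.32 × 10¹⁸) / (1.60 × 10⁸)³ = 3.223 × 10⁻⁷
Ratio (larger/smaller) = 5230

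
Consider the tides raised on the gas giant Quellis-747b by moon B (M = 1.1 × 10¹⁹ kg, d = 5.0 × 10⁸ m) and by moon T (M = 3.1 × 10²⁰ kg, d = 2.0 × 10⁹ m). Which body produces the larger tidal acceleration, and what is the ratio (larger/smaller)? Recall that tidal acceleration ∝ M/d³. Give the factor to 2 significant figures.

Compare M/d³ for the two perturbers:
Moon B: (1.1 × 10¹⁹) / (5.0 × 10⁸)³ = 8.800 × 10⁻⁸
Moon T: (3.1 × 10²⁰) / (2.0 × 10⁹)³ = 3.875 × 10⁻⁸
Ratio (larger/smaller) = 2.3

Moon B, by a factor of ≈ 2.3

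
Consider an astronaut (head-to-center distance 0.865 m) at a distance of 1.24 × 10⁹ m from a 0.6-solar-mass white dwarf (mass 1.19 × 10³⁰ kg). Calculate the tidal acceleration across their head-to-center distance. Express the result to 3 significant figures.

7.21 × 10⁻⁸ m/s²

Δg = 2GMr/d³
   = 2 × (6.674 × 10⁻¹¹) × (1.19 × 10³⁰) × (0.865) / (1.24 × 10⁹)³
   = 7.21 × 10⁻⁸ m/s²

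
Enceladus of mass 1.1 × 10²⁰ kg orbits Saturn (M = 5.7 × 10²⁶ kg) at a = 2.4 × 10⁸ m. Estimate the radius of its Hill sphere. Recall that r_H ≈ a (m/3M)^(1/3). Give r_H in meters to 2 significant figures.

r_H ≈ a (m/3M)^(1/3)
    = (2.4 × 10⁸) × (1.1 × 10²⁰ / (3 × 5.7 × 10²⁶))^(1/3)
    = 9.6 × 10⁵ m

9.6 × 10⁵ m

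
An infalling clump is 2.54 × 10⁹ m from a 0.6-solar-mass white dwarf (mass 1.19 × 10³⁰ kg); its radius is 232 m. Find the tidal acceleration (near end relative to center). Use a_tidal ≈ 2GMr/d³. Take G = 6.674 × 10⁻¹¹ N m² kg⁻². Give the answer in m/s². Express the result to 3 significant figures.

Δa = 2GMr/d³
   = 2 × (6.674 × 10⁻¹¹) × (1.19 × 10³⁰) × (232) / (2.54 × 10⁹)³
   = 2.25 × 10⁻⁶ m/s²

2.25 × 10⁻⁶ m/s²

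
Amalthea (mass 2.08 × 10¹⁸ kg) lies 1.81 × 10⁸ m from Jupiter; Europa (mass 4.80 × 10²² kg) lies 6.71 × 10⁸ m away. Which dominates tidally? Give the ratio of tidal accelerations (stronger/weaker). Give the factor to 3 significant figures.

Europa, by a factor of ≈ 453

Tidal acceleration ∝ M/d³, so compare M/d³ for each.
Amalthea: (2.08 × 10¹⁸) / (1.81 × 10⁸)³ = 3.508 × 10⁻⁷
Europa: (4.80 × 10²²) / (6.71 × 10⁸)³ = 1.589 × 10⁻⁴
Ratio (larger/smaller) = 453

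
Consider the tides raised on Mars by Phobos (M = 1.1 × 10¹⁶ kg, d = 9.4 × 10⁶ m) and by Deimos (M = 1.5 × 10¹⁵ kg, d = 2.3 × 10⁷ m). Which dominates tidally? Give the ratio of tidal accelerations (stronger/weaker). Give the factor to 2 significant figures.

Phobos, by a factor of ≈ 110

Tidal stretch scales as M/d³; compute that for each body.
Phobos: (1.1 × 10¹⁶) / (9.4 × 10⁶)³ = 1.324 × 10⁻⁵
Deimos: (1.5 × 10¹⁵) / (2.3 × 10⁷)³ = 1.233 × 10⁻⁷
Ratio (larger/smaller) = 110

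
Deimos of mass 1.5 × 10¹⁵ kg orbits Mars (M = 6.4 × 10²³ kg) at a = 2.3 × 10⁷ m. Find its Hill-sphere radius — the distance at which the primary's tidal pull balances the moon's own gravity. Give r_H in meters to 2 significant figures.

2.1 × 10⁴ m

r_H ≈ a (m/3M)^(1/3)
    = (2.3 × 10⁷) × (1.5 × 10¹⁵ / (3 × 6.4 × 10²³))^(1/3)
    = 2.1 × 10⁴ m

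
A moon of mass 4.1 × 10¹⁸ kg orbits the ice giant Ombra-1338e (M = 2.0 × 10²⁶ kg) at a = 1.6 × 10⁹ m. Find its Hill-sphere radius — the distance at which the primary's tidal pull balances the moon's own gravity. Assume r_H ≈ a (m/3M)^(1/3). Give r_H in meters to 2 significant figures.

r_H ≈ a (m/3M)^(1/3)
    = (1.6 × 10⁹) × (4.1 × 10¹⁸ / (3 × 2.0 × 10²⁶))^(1/3)
    = 3.0 × 10⁶ m

3.0 × 10⁶ m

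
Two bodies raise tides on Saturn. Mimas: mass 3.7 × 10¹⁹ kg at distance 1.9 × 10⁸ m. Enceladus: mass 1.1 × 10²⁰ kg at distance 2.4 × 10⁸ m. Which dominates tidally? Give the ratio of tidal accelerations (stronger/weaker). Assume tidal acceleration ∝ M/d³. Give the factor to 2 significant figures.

Enceladus, by a factor of ≈ 1.5

Tidal stretch scales as M/d³; compute that for each body.
Mimas: (3.7 × 10¹⁹) / (1.9 × 10⁸)³ = 5.394 × 10⁻⁶
Enceladus: (1.1 × 10²⁰) / (2.4 × 10⁸)³ = 7.957 × 10⁻⁶
Ratio (larger/smaller) = 1.5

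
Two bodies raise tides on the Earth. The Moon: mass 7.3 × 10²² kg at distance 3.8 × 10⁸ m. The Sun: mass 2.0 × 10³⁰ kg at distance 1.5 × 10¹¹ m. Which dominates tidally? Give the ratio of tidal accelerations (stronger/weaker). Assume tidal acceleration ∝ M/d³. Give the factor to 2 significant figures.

Tidal acceleration ∝ M/d³, so compare M/d³ for each.
The Moon: (7.3 × 10²²) / (3.8 × 10⁸)³ = 1.330 × 10⁻³
The Sun: (2.0 × 10³⁰) / (1.5 × 10¹¹)³ = 5.926 × 10⁻⁴
Ratio (larger/smaller) = 2.2

The Moon, by a factor of ≈ 2.2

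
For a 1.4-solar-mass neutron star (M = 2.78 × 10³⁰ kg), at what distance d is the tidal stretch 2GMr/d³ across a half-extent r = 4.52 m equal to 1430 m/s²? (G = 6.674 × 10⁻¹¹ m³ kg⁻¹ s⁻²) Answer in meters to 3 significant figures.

2GMr/d³ = a_tidal  ⇒  d = (2GMr / a_tidal)^(1/3)
d = (2 × 6.674×10⁻¹¹ × (2.78 × 10³⁰) × (4.52) / (1430))^(1/3)
  = 1.05 × 10⁶ m

1.05 × 10⁶ m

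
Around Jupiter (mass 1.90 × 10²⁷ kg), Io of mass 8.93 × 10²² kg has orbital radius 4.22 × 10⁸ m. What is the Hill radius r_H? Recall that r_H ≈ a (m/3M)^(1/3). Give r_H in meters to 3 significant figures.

r_H ≈ a (m/3M)^(1/3)
    = (4.22 × 10⁸) × (8.93 × 10²² / (3 × 1.90 × 10²⁷))^(1/3)
    = 1.06 × 10⁷ m

1.06 × 10⁷ m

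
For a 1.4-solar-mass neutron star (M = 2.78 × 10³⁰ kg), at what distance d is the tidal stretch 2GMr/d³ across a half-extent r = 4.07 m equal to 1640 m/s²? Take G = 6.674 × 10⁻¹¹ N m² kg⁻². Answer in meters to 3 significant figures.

9.73 × 10⁵ m

2GMr/d³ = a_tidal  ⇒  d = (2GMr / a_tidal)^(1/3)
d = (2 × 6.674×10⁻¹¹ × (2.78 × 10³⁰) × (4.07) / (1640))^(1/3)
  = 9.73 × 10⁵ m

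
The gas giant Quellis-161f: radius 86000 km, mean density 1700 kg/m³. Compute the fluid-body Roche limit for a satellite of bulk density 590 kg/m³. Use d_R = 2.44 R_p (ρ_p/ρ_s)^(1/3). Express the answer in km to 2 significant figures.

3.0 × 10⁵ km

d_R = 2.44 × 86000 km × (1700/590)^(1/3)
    = 3.0 × 10⁵ km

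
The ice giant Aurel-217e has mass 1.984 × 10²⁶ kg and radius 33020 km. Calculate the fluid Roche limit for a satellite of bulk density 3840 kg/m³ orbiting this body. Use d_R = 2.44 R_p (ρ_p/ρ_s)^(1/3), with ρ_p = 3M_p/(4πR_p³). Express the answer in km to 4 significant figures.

56380 km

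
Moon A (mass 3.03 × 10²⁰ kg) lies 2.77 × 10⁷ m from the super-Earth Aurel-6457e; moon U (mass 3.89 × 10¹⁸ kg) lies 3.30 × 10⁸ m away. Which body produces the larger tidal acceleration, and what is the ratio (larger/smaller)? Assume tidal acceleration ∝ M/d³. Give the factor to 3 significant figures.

The tide-raising term goes as M/d³ (the gradient of a 1/d² field).
Moon A: (3.03 × 10²⁰) / (2.77 × 10⁷)³ = 1.426 × 10⁻²
Moon U: (3.89 × 10¹⁸) / (3.30 × 10⁸)³ = 1.082 × 10⁻⁷
Ratio (larger/smaller) = 1.32 × 10⁵

Moon A, by a factor of ≈ 1.32 × 10⁵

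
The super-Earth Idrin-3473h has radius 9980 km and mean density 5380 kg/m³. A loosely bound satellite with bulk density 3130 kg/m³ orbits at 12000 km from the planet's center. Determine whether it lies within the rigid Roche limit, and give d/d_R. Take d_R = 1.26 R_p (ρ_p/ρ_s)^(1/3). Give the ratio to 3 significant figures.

inside; d/d_R ≈ 0.797

d_R = 1.26 × (9980 km) × (5380/3130)^(1/3) = 15060 km
d/d_R = (12000) / (15060) = 0.797
Since d/d_R < 1, the body is inside the Roche limit.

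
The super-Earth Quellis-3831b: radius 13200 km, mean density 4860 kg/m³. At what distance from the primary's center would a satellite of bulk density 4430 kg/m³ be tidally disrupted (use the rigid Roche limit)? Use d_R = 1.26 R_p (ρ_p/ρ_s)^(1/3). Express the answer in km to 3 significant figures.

d_R = 1.26 × 13200 km × (4860/4430)^(1/3)
    = 17200 km

17200 km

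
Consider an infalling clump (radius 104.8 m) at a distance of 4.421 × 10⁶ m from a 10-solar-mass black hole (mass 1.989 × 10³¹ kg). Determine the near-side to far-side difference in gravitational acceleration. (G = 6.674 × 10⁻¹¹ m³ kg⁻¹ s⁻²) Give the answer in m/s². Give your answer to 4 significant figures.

6.440 × 10³ m/s²

a_tidal = 4GMr/d³
        = 4 × (6.674 × 10⁻¹¹) × (1.989 × 10³¹) × (104.8) / (4.421 × 10⁶)³
        = 6.440 × 10³ m/s²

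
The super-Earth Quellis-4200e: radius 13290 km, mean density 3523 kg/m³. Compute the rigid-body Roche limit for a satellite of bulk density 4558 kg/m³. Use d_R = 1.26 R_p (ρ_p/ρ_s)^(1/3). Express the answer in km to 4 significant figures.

d_R = 1.26 × 13290 km × (3523/4558)^(1/3)
    = 15370 km

15370 km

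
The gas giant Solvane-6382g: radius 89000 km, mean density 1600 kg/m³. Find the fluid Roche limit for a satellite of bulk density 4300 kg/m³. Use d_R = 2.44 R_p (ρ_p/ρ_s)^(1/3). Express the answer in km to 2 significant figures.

1.6 × 10⁵ km

d_R = 2.44 × 89000 km × (1600/4300)^(1/3)
    = 1.6 × 10⁵ km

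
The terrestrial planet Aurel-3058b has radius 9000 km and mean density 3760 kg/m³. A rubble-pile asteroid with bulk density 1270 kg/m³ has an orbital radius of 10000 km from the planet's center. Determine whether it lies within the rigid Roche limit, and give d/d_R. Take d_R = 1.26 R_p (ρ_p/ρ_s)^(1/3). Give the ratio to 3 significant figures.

d_R = 1.26 × (9000 km) × (3760/1270)^(1/3) = 16280 km
d/d_R = (10000) / (16280) = 0.614
Since d/d_R < 1, the body is inside the Roche limit.

inside; d/d_R ≈ 0.614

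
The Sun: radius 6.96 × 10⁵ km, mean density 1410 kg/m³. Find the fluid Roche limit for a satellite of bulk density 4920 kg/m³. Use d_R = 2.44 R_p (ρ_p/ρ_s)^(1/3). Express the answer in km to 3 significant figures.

d_R = 2.44 × 6.96 × 10⁵ km × (1410/4920)^(1/3)
    = 1.12 × 10⁶ km

1.12 × 10⁶ km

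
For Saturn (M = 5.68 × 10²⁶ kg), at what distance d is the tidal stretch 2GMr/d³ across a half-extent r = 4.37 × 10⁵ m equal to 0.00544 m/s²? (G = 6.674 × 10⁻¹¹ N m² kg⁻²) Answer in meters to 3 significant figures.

1.83 × 10⁸ m

2GMr/d³ = a_tidal  ⇒  d = (2GMr / a_tidal)^(1/3)
d = (2 × 6.674×10⁻¹¹ × (5.68 × 10²⁶) × (4.37 × 10⁵) / (0.00544))^(1/3)
  = 1.83 × 10⁸ m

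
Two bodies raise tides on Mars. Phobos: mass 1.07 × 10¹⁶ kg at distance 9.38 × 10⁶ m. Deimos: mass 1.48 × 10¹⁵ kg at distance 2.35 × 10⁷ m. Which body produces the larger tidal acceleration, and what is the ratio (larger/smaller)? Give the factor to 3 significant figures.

Tidal acceleration ∝ M/d³, so compare M/d³ for each.
Phobos: (1.07 × 10¹⁶) / (9.38 × 10⁶)³ = 1.297 × 10⁻⁵
Deimos: (1.48 × 10¹⁵) / (2.35 × 10⁷)³ = 1.140 × 10⁻⁷
Ratio (larger/smaller) = 114

Phobos, by a factor of ≈ 114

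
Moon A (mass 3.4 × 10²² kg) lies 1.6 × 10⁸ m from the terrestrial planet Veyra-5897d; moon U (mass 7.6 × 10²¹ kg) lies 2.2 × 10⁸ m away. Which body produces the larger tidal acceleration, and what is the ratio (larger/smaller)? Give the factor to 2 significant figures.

Moon A, by a factor of ≈ 12

Tidal acceleration ∝ M/d³, so compare M/d³ for each.
Moon A: (3.4 × 10²²) / (1.6 × 10⁸)³ = 8.301 × 10⁻³
Moon U: (7.6 × 10²¹) / (2.2 × 10⁸)³ = 7.137 × 10⁻⁴
Ratio (larger/smaller) = 12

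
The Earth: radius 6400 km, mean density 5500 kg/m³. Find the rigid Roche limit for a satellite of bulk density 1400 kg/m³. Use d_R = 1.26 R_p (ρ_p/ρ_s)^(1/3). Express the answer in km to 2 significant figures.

d_R = 1.26 × 6400 km × (5500/1400)^(1/3)
    = 13000 km

13000 km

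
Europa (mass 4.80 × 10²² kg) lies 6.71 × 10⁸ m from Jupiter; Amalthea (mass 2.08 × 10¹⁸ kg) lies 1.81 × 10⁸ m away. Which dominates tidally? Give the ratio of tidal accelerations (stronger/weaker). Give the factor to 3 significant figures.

The tide-raising term goes as M/d³ (the gradient of a 1/d² field).
Europa: (4.80 × 10²²) / (6.71 × 10⁸)³ = 1.589 × 10⁻⁴
Amalthea: (2.08 × 10¹⁸) / (1.81 × 10⁸)³ = 3.508 × 10⁻⁷
Ratio (larger/smaller) = 453

Europa, by a factor of ≈ 453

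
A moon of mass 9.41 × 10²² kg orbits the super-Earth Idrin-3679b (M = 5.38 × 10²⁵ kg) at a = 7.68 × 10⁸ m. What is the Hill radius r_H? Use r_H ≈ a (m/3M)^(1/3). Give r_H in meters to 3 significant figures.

6.42 × 10⁷ m

r_H ≈ a (m/3M)^(1/3)
    = (7.68 × 10⁸) × (9.41 × 10²² / (3 × 5.38 × 10²⁵))^(1/3)
    = 6.42 × 10⁷ m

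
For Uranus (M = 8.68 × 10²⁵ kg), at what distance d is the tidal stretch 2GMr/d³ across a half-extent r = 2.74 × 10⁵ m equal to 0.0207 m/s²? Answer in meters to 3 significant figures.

5.35 × 10⁷ m

2GMr/d³ = a_tidal  ⇒  d = (2GMr / a_tidal)^(1/3)
d = (2 × 6.674×10⁻¹¹ × (8.68 × 10²⁵) × (2.74 × 10⁵) / (0.0207))^(1/3)
  = 5.35 × 10⁷ m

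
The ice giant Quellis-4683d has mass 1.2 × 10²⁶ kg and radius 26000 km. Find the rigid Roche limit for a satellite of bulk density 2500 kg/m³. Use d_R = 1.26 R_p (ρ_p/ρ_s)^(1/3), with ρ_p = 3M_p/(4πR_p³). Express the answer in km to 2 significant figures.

ρ_p = 3M_p/(4πR_p³) = 3 × (1.2 × 10²⁶) / (4π × (2.6 × 10⁷ m)³) = 1600 kg/m³
d_R = 1.26 × 26000 km × (1600/2500)^(1/3)
    = 28000 km

28000 km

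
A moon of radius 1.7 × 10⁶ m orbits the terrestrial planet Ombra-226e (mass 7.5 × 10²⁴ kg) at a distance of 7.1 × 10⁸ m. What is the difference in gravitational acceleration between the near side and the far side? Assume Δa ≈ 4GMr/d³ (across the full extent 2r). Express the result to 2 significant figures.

Δa = 4GMr/d³
   = 4 × (6.674 × 10⁻¹¹) × (7.5 × 10²⁴) × (1.7 × 10⁶) / (7.1 × 10⁸)³
   = 9.5 × 10⁻⁶ m/s²

9.5 × 10⁻⁶ m/s²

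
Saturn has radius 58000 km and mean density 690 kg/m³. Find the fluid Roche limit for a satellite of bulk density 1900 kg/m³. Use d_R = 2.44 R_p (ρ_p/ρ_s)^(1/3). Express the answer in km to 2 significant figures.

d_R = 2.44 × 58000 km × (690/1900)^(1/3)
    = 1.0 × 10⁵ km

1.0 × 10⁵ km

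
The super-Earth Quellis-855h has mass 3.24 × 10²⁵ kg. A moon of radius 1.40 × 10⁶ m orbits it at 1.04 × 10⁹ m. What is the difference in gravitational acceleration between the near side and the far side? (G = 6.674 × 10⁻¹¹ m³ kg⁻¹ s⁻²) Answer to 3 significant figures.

Differencing GM/(d−r)² and GM/(d+r)² to first order in r/d gives 4GMr/d³.
Δa = 4GMr/d³
   = 4 × (6.674 × 10⁻¹¹) × (3.24 × 10²⁵) × (1.40 × 10⁶) / (1.04 × 10⁹)³
   = 1.08 × 10⁻⁵ m/s²

1.08 × 10⁻⁵ m/s²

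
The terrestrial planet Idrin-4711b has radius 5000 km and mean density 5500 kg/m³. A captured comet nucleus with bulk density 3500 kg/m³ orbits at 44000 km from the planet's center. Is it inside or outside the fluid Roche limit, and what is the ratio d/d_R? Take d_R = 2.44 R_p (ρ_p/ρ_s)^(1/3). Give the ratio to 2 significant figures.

d_R = 2.44 × (5000 km) × (5500/3500)^(1/3) = 14180 km
d/d_R = (44000) / (14180) = 3.1
Since d/d_R > 1, the body is outside the Roche limit.

outside; d/d_R ≈ 3.1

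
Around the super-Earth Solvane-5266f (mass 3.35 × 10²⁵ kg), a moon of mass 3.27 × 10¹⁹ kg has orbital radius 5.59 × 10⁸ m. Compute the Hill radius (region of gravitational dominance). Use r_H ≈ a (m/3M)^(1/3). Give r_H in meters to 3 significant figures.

3.84 × 10⁶ m

r_H ≈ a (m/3M)^(1/3)
    = (5.59 × 10⁸) × (3.27 × 10¹⁹ / (3 × 3.35 × 10²⁵))^(1/3)
    = 3.84 × 10⁶ m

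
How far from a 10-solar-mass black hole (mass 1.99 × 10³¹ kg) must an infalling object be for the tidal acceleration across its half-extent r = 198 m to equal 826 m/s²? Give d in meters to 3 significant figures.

8.60 × 10⁶ m

2GMr/d³ = a_tidal  ⇒  d = (2GMr / a_tidal)^(1/3)
d = (2 × 6.674×10⁻¹¹ × (1.99 × 10³¹) × (198) / (826))^(1/3)
  = 8.60 × 10⁶ m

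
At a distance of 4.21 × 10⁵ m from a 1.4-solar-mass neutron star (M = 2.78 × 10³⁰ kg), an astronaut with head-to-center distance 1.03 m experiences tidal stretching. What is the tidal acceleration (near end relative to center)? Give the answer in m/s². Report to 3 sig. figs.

5.12 × 10³ m/s²

Δa = 2GMr/d³
   = 2 × (6.674 × 10⁻¹¹) × (2.78 × 10³⁰) × (1.03) / (4.21 × 10⁵)³
   = 5.12 × 10³ m/s²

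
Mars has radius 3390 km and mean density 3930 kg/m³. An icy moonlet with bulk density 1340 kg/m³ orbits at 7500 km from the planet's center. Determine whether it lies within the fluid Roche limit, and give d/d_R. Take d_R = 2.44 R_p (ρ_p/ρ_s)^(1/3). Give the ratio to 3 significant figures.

d_R = 2.44 × (3390 km) × (3930/1340)^(1/3) = 11840 km
d/d_R = (7500) / (11840) = 0.633
Since d/d_R < 1, the body is inside the Roche limit.

inside; d/d_R ≈ 0.633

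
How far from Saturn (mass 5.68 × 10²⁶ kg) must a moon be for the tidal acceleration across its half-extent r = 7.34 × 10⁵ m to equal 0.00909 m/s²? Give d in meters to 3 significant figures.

1.83 × 10⁸ m

2GMr/d³ = a_tidal  ⇒  d = (2GMr / a_tidal)^(1/3)
d = (2 × 6.674×10⁻¹¹ × (5.68 × 10²⁶) × (7.34 × 10⁵) / (0.00909))^(1/3)
  = 1.83 × 10⁸ m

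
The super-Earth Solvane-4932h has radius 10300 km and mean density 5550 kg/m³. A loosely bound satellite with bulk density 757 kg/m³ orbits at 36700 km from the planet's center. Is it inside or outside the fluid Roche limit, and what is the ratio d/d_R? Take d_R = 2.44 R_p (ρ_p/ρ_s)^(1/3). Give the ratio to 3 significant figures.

d_R = 2.44 × (10300 km) × (5550/757)^(1/3) = 48820 km
d/d_R = (36700) / (48820) = 0.752
Since d/d_R < 1, the body is inside the Roche limit.

inside; d/d_R ≈ 0.752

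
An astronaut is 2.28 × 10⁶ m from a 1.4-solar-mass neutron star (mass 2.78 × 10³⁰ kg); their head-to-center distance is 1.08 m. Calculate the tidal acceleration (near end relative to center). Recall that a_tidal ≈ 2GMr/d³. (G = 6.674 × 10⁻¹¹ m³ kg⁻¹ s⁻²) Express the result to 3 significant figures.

a_tidal = 2GMr/d³
        = 2 × (6.674 × 10⁻¹¹) × (2.78 × 10³⁰) × (1.08) / (2.28 × 10⁶)³
        = 3.38 × 10¹ m/s²

3.38 × 10¹ m/s²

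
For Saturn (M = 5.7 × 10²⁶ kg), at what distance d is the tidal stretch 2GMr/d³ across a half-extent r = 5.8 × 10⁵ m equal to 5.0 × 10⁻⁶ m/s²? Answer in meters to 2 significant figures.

2GMr/d³ = a_tidal  ⇒  d = (2GMr / a_tidal)^(1/3)
d = (2 × 6.674×10⁻¹¹ × (5.7 × 10²⁶) × (5.8 × 10⁵) / (5.0 × 10⁻⁶))^(1/3)
  = 2.1 × 10⁹ m

2.1 × 10⁹ m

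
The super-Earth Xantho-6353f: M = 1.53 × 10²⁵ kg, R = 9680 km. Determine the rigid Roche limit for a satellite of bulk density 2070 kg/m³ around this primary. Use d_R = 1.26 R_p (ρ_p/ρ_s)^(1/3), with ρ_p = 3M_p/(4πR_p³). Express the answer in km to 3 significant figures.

15200 km

ρ_p = 3M_p/(4πR_p³) = 3 × (1.53 × 10²⁵) / (4π × (9.68 × 10⁶ m)³) = 4030 kg/m³
d_R = 1.26 × 9680 km × (4030/2070)^(1/3)
    = 15200 km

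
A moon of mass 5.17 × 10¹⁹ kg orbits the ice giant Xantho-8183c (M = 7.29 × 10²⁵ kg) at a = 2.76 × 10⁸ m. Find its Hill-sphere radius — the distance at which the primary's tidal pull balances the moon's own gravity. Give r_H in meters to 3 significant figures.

1.71 × 10⁶ m

r_H ≈ a (m/3M)^(1/3)
    = (2.76 × 10⁸) × (5.17 × 10¹⁹ / (3 × 7.29 × 10²⁵))^(1/3)
    = 1.71 × 10⁶ m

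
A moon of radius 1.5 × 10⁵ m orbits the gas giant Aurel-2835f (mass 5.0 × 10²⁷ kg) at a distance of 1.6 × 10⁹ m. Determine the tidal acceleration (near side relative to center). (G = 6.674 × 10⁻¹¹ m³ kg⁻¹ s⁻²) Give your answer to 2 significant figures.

2.4 × 10⁻⁵ m/s²

Δa = 2GMr/d³
   = 2 × (6.674 × 10⁻¹¹) × (5.0 × 10²⁷) × (1.5 × 10⁵) / (1.6 × 10⁹)³
   = 2.4 × 10⁻⁵ m/s²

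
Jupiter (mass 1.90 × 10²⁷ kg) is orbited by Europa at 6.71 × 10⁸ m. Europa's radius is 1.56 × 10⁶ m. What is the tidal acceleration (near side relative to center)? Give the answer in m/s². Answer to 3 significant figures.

The tidal stretch is the gradient of GM/d² times the body's extent r, hence the 1/d³ dependence.
Δg = 2GMr/d³
   = 2 × (6.674 × 10⁻¹¹) × (1.90 × 10²⁷) × (1.56 × 10⁶) / (6.71 × 10⁸)³
   = 1.31 × 10⁻³ m/s²

1.31 × 10⁻³ m/s²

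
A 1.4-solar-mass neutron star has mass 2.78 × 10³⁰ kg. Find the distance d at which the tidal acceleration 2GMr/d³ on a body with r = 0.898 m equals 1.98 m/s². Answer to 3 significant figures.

5.52 × 10⁶ m

2GMr/d³ = a_tidal  ⇒  d = (2GMr / a_tidal)^(1/3)
d = (2 × 6.674×10⁻¹¹ × (2.78 × 10³⁰) × (0.898) / (1.98))^(1/3)
  = 5.52 × 10⁶ m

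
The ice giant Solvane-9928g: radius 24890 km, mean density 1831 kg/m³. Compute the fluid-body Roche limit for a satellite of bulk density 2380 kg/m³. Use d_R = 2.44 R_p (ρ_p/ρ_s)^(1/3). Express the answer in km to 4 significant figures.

55650 km

d_R = 2.44 × 24890 km × (1831/2380)^(1/3)
    = 55650 km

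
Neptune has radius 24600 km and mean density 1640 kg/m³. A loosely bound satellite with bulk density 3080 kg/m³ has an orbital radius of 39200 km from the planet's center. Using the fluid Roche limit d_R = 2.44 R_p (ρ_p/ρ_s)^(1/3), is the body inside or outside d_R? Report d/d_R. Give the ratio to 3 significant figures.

d_R = 2.44 × (24600 km) × (1640/3080)^(1/3) = 48650 km
d/d_R = (39200) / (48650) = 0.806
Since d/d_R < 1, the body is inside the Roche limit.

inside; d/d_R ≈ 0.806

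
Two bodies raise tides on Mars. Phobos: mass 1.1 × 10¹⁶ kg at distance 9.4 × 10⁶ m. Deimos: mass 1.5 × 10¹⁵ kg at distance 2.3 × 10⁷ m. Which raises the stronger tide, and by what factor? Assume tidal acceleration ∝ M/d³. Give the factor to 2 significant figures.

The tide-raising term goes as M/d³ (the gradient of a 1/d² field).
Phobos: (1.1 × 10¹⁶) / (9.4 × 10⁶)³ = 1.324 × 10⁻⁵
Deimos: (1.5 × 10¹⁵) / (2.3 × 10⁷)³ = 1.233 × 10⁻⁷
Ratio (larger/smaller) = 110

Phobos, by a factor of ≈ 110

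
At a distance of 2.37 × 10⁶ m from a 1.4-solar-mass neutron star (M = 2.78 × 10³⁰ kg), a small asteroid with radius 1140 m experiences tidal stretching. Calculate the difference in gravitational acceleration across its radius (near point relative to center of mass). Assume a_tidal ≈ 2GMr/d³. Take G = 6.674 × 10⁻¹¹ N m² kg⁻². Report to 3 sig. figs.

Since r ≪ d, expand the inverse-square field across one radius to get the leading 2GMr/d³ term.
a_tidal = 2GMr/d³
        = 2 × (6.674 × 10⁻¹¹) × (2.78 × 10³⁰) × (1140) / (2.37 × 10⁶)³
        = 3.18 × 10⁴ m/s²

3.18 × 10⁴ m/s²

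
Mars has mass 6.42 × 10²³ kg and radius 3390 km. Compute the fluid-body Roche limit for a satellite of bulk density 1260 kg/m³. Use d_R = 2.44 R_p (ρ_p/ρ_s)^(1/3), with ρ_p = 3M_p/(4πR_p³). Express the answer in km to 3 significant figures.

ρ_p = 3M_p/(4πR_p³) = 3 × (6.42 × 10²³) / (4π × (3.39 × 10⁶ m)³) = 3930 kg/m³
d_R = 2.44 × 3390 km × (3930/1260)^(1/3)
    = 12100 km

12100 km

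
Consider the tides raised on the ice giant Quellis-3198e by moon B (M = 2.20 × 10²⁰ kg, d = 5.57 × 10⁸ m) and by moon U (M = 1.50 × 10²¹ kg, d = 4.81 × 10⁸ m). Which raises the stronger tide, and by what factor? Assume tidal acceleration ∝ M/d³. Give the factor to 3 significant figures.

Tidal acceleration ∝ M/d³, so compare M/d³ for each.
Moon B: (2.20 × 10²⁰) / (5.57 × 10⁸)³ = 1.273 × 10⁻⁶
Moon U: (1.50 × 10²¹) / (4.81 × 10⁸)³ = 1.348 × 10⁻⁵
Ratio (larger/smaller) = 10.6

Moon U, by a factor of ≈ 10.6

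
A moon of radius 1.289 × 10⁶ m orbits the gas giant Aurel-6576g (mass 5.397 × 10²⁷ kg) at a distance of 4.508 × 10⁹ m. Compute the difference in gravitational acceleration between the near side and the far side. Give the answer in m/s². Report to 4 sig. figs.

2.027 × 10⁻⁵ m/s²

Δa = 4GMr/d³
   = 4 × (6.674 × 10⁻¹¹) × (5.397 × 10²⁷) × (1.289 × 10⁶) / (4.508 × 10⁹)³
   = 2.027 × 10⁻⁵ m/s²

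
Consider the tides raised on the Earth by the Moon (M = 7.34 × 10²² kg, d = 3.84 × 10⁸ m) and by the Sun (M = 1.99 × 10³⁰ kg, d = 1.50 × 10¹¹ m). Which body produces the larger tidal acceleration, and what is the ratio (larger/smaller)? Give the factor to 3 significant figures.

The tide-raising term goes as M/d³ (the gradient of a 1/d² field).
The Moon: (7.34 × 10²²) / (3.84 × 10⁸)³ = 1.296 × 10⁻³
The Sun: (1.99 × 10³⁰) / (1.50 × 10¹¹)³ = 5.896 × 10⁻⁴
Ratio (larger/smaller) = 2.20

The Moon, by a factor of ≈ 2.20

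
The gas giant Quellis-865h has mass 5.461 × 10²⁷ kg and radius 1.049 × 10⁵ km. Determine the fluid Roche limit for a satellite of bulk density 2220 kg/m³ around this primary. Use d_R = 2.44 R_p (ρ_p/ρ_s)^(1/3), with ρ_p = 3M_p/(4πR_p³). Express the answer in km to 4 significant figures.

2.043 × 10⁵ km

ρ_p = 3M_p/(4πR_p³) = 3 × (5.461 × 10²⁷) / (4π × (1.049 × 10⁸ m)³) = 1129 kg/m³
d_R = 2.44 × 1.049 × 10⁵ km × (1129/2220)^(1/3)
    = 2.043 × 10⁵ km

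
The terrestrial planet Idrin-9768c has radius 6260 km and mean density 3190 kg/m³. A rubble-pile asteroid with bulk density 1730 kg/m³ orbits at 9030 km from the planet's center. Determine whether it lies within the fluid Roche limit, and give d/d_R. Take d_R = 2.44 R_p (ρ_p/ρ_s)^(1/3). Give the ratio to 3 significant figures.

d_R = 2.44 × (6260 km) × (3190/1730)^(1/3) = 18730 km
d/d_R = (9030) / (18730) = 0.482
Since d/d_R < 1, the body is inside the Roche limit.

inside; d/d_R ≈ 0.482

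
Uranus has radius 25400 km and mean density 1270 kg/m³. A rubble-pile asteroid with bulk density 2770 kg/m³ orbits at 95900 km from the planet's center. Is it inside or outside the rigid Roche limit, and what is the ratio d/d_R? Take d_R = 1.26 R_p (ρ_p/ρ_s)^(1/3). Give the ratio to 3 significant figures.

outside; d/d_R ≈ 3.89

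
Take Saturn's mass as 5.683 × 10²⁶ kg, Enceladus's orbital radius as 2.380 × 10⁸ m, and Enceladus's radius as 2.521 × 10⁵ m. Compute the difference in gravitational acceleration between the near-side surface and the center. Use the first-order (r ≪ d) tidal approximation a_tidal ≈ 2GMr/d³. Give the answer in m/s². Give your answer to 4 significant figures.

Δg = 2GMr/d³
   = 2 × (6.674 × 10⁻¹¹) × (5.683 × 10²⁶) × (2.521 × 10⁵) / (2.380 × 10⁸)³
   = 1.419 × 10⁻³ m/s²

1.419 × 10⁻³ m/s²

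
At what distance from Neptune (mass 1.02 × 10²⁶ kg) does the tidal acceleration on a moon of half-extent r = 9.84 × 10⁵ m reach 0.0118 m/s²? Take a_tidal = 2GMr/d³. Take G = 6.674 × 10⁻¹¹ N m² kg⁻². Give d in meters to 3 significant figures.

2GMr/d³ = a_tidal  ⇒  d = (2GMr / a_tidal)^(1/3)
d = (2 × 6.674×10⁻¹¹ × (1.02 × 10²⁶) × (9.84 × 10⁵) / (0.0118))^(1/3)
  = 1.04 × 10⁸ m

1.04 × 10⁸ m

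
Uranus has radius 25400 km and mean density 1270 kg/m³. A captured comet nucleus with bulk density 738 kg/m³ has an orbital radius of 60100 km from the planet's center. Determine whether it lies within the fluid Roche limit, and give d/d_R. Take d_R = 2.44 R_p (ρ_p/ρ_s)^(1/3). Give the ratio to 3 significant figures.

inside; d/d_R ≈ 0.809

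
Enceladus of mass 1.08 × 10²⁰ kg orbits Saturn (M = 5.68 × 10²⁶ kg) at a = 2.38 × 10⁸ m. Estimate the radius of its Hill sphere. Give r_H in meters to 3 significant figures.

9.49 × 10⁵ m

r_H ≈ a (m/3M)^(1/3)
    = (2.38 × 10⁸) × (1.08 × 10²⁰ / (3 × 5.68 × 10²⁶))^(1/3)
    = 9.49 × 10⁵ m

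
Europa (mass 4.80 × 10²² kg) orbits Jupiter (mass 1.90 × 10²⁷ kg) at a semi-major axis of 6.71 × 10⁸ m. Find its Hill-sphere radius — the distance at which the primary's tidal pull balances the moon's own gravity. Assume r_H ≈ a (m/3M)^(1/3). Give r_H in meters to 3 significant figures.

1.37 × 10⁷ m

r_H ≈ a (m/3M)^(1/3)
    = (6.71 × 10⁸) × (4.80 × 10²² / (3 × 1.90 × 10²⁷))^(1/3)
    = 1.37 × 10⁷ m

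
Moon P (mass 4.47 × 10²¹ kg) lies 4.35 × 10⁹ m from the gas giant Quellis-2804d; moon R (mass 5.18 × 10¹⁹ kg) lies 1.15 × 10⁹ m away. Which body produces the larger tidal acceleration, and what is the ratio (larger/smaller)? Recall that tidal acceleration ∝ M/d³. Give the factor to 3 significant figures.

Moon P, by a factor of ≈ 1.59

Tidal stretch scales as M/d³; compute that for each body.
Moon P: (4.47 × 10²¹) / (4.35 × 10⁹)³ = 5.430 × 10⁻⁸
Moon R: (5.18 × 10¹⁹) / (1.15 × 10⁹)³ = 3.406 × 10⁻⁸
Ratio (larger/smaller) = 1.59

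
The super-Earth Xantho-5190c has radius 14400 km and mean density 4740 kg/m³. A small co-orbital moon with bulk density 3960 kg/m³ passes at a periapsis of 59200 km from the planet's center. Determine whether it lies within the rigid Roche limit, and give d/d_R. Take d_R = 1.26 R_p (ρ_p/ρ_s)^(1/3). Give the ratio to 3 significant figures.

d_R = 1.26 × (14400 km) × (4740/3960)^(1/3) = 19260 km
d/d_R = (59200) / (19260) = 3.07
Since d/d_R > 1, the body is outside the Roche limit.

outside; d/d_R ≈ 3.07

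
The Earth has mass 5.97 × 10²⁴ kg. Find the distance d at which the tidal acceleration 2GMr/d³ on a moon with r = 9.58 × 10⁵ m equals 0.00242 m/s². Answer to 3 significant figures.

6.81 × 10⁷ m

2GMr/d³ = a_tidal  ⇒  d = (2GMr / a_tidal)^(1/3)
d = (2 × 6.674×10⁻¹¹ × (5.97 × 10²⁴) × (9.58 × 10⁵) / (0.00242))^(1/3)
  = 6.81 × 10⁷ m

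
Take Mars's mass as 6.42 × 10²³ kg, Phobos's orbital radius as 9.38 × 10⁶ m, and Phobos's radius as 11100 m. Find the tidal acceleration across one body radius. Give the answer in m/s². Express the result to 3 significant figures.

1.15 × 10⁻³ m/s²

Δa = 2GMr/d³
   = 2 × (6.674 × 10⁻¹¹) × (6.42 × 10²³) × (11100) / (9.38 × 10⁶)³
   = 1.15 × 10⁻³ m/s²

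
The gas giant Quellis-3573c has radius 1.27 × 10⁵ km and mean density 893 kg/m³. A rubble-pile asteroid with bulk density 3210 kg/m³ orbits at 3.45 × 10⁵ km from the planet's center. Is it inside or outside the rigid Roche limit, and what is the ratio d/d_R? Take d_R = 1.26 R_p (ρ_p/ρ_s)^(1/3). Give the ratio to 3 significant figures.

d_R = 1.26 × (1.27 × 10⁵ km) × (893/3210)^(1/3) = 1.045 × 10⁵ km
d/d_R = (3.45 × 10⁵) / (1.045 × 10⁵) = 3.30
Since d/d_R > 1, the body is outside the Roche limit.

outside; d/d_R ≈ 3.30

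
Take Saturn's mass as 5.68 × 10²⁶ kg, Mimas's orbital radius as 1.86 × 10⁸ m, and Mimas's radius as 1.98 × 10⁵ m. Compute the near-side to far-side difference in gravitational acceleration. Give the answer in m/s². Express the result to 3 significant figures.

4.67 × 10⁻³ m/s²

a_tidal = 4GMr/d³
        = 4 × (6.674 × 10⁻¹¹) × (5.68 × 10²⁶) × (1.98 × 10⁵) / (1.86 × 10⁸)³
        = 4.67 × 10⁻³ m/s²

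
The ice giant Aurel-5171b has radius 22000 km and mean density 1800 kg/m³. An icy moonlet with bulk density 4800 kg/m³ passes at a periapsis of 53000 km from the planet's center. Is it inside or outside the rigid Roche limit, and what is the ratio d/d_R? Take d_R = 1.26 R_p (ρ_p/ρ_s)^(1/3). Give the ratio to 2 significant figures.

outside; d/d_R ≈ 2.7

d_R = 1.26 × (22000 km) × (1800/4800)^(1/3) = 19990 km
d/d_R = (53000) / (19990) = 2.7
Since d/d_R > 1, the body is outside the Roche limit.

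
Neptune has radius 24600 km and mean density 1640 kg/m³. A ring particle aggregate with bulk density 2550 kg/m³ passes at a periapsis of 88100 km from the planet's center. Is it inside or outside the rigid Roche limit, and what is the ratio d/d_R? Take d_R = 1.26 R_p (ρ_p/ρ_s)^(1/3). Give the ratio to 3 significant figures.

d_R = 1.26 × (24600 km) × (1640/2550)^(1/3) = 26760 km
d/d_R = (88100) / (26760) = 3.29
Since d/d_R > 1, the body is outside the Roche limit.

outside; d/d_R ≈ 3.29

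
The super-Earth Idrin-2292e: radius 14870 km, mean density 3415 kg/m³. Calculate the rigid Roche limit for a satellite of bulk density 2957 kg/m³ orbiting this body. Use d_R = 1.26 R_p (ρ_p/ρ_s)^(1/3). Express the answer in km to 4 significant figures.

19660 km

d_R = 1.26 × 14870 km × (3415/2957)^(1/3)
    = 19660 km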